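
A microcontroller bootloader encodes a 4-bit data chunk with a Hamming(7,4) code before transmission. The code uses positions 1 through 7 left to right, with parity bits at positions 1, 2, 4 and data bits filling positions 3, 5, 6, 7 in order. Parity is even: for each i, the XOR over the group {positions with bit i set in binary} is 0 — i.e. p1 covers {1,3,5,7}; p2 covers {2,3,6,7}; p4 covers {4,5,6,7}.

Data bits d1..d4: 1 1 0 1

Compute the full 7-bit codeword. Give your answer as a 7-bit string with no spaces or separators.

Place data at non-parity positions: p1 p2 1 p4 1 0 1
p1 (pos 1,3,5,7): XOR of data positions = 1⊕1⊕1 = 1
p2 (pos 2,3,6,7): XOR of data positions = 1⊕0⊕1 = 0
p4 (pos 4,5,6,7): XOR of data positions = 1⊕0⊕1 = 0
Codeword: 1010101

1010101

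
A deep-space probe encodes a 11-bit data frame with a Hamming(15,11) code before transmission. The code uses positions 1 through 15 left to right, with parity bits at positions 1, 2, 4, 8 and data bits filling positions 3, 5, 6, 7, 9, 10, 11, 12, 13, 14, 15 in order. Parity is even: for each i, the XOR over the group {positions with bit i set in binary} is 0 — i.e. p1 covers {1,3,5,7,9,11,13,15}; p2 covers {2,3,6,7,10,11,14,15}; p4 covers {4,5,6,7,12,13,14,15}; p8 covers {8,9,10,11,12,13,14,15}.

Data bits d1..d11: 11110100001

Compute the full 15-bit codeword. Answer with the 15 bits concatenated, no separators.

011011100100001

Place data at non-parity positions: p1 p2 1 p4 1 1 1 p8 0 1 0 0 0 0 1
p1 (pos 1,3,5,7,9,11,13,15): XOR of data positions = 1⊕1⊕1⊕0⊕0⊕0⊕1 = 0
p2 (pos 2,3,6,7,10,11,14,15): XOR of data positions = 1⊕1⊕1⊕1⊕0⊕0⊕1 = 1
p4 (pos 4,5,6,7,12,13,14,15): XOR of data positions = 1⊕1⊕1⊕0⊕0⊕0⊕1 = 0
p8 (pos 8,9,10,11,12,13,14,15): XOR of data positions = 0⊕1⊕0⊕0⊕0⊕0⊕1 = 0
Codeword: 011011100100001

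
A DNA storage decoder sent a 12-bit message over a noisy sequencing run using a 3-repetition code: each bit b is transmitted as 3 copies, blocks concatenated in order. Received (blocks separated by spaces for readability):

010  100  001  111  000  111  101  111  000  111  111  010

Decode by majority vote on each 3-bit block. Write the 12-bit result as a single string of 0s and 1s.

000101110110

Block 1 (010): 1 one → 0
Block 2 (100): 1 one → 0
Block 3 (001): 1 one → 0
Block 4 (111): 3 ones → 1
Block 5 (000): 0 ones → 0
Block 6 (111): 3 ones → 1
Block 7 (101): 2 ones → 1
Block 8 (111): 3 ones → 1
Block 9 (000): 0 ones → 0
Block 10 (111): 3 ones → 1
Block 11 (111): 3 ones → 1
Block 12 (010): 1 one → 0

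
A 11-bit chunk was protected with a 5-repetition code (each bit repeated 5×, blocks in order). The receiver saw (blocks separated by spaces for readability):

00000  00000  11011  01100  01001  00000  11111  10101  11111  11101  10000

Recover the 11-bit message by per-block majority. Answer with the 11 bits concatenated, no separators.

Block 1 (00000): 0 ones → 0
Block 2 (00000): 0 ones → 0
Block 3 (11011): 4 ones → 1
Block 4 (01100): 2 ones → 0
Block 5 (01001): 2 ones → 0
Block 6 (00000): 0 ones → 0
Block 7 (11111): 5 ones → 1
Block 8 (10101): 3 ones → 1
Block 9 (11111): 5 ones → 1
Block 10 (11101): 4 ones → 1
Block 11 (10000): 1 one → 0

00100011110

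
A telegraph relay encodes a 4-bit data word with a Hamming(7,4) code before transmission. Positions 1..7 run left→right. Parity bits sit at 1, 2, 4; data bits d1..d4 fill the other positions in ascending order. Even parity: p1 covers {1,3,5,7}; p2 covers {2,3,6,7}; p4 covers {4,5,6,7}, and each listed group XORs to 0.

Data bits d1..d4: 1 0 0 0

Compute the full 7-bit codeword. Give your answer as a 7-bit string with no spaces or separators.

1110000

Place data at non-parity positions: p1 p2 1 p4 0 0 0
p1 (pos 1,3,5,7): XOR of data positions = 1⊕0⊕0 = 1
p2 (pos 2,3,6,7): XOR of data positions = 1⊕0⊕0 = 1
p4 (pos 4,5,6,7): XOR of data positions = 0⊕0⊕0 = 0
Codeword: 1110000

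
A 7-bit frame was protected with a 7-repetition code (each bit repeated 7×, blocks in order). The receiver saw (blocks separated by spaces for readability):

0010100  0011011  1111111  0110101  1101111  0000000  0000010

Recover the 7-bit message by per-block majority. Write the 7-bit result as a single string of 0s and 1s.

0111100

Block 1 (0010100): 2 ones → 0
Block 2 (0011011): 4 ones → 1
Block 3 (1111111): 7 ones → 1
Block 4 (0110101): 4 ones → 1
Block 5 (1101111): 6 ones → 1
Block 6 (0000000): 0 ones → 0
Block 7 (0000010): 1 one → 0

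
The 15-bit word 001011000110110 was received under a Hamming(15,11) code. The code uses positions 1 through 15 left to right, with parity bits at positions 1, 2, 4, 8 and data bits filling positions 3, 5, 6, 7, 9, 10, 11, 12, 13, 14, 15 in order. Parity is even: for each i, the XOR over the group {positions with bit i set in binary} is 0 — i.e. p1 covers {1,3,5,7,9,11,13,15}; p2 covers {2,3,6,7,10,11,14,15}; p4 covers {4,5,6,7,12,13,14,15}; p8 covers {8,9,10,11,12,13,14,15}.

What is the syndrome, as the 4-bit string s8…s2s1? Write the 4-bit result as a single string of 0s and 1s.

0010

s1 (pos 1,3,5,7,9,11,13,15): 0⊕1⊕1⊕0⊕0⊕1⊕1⊕0 = 0
s2 (pos 2,3,6,7,10,11,14,15): 0⊕1⊕1⊕0⊕1⊕1⊕1⊕0 = 1
s4 (pos 4,5,6,7,12,13,14,15): 0⊕1⊕1⊕0⊕0⊕1⊕1⊕0 = 0
s8 (pos 8,9,10,11,12,13,14,15): 0⊕0⊕1⊕1⊕0⊕1⊕1⊕0 = 0
Syndrome s8…s1 = 0010 → error at position 2.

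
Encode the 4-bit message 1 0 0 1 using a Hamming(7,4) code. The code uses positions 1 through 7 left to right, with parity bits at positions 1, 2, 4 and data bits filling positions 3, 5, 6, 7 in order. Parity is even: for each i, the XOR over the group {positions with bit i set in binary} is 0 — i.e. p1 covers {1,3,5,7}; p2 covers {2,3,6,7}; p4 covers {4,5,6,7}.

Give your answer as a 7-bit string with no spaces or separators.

Place data at non-parity positions: p1 p2 1 p4 0 0 1
p1 (pos 1,3,5,7): XOR of data positions = 1⊕0⊕1 = 0
p2 (pos 2,3,6,7): XOR of data positions = 1⊕0⊕1 = 0
p4 (pos 4,5,6,7): XOR of data positions = 0⊕0⊕1 = 1
Codeword: 0011001

0011001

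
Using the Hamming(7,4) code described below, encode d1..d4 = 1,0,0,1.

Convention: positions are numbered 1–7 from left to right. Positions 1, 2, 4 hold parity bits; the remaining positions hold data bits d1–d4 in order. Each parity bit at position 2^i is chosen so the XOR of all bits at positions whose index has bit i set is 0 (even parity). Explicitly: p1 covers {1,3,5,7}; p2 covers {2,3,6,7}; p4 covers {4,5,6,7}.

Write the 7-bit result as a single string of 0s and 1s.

Place data at non-parity positions: p1 p2 1 p4 0 0 1
p1 (pos 1,3,5,7): XOR of data positions = 1⊕0⊕1 = 0
p2 (pos 2,3,6,7): XOR of data positions = 1⊕0⊕1 = 0
p4 (pos 4,5,6,7): XOR of data positions = 0⊕0⊕1 = 1
Codeword: 0011001

0011001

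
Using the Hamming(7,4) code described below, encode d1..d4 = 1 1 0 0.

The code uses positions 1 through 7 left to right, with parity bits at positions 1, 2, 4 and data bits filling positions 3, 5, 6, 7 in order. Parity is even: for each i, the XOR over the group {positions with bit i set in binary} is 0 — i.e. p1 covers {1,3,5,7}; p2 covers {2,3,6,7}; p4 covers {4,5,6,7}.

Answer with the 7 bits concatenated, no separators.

0111100

Place data at non-parity positions: p1 p2 1 p4 1 0 0
p1 (pos 1,3,5,7): XOR of data positions = 1⊕1⊕0 = 0
p2 (pos 2,3,6,7): XOR of data positions = 1⊕0⊕0 = 1
p4 (pos 4,5,6,7): XOR of data positions = 1⊕0⊕0 = 1
Codeword: 0111100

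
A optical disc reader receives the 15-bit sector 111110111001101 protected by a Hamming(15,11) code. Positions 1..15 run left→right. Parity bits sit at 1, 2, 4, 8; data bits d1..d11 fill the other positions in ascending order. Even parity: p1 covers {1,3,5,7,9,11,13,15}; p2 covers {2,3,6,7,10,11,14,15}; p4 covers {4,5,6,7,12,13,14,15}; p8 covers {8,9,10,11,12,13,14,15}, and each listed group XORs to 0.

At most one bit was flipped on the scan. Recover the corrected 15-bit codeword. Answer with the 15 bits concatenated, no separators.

111110110001101

s1 (pos 1,3,5,7,9,11,13,15): 1⊕1⊕1⊕1⊕1⊕0⊕1⊕1 = 1
s2 (pos 2,3,6,7,10,11,14,15): 1⊕1⊕0⊕1⊕0⊕0⊕0⊕1 = 0
s4 (pos 4,5,6,7,12,13,14,15): 1⊕1⊕0⊕1⊕1⊕1⊕0⊕1 = 0
s8 (pos 8,9,10,11,12,13,14,15): 1⊕1⊕0⊕0⊕1⊕1⊕0⊕1 = 1
Syndrome s8…s1 = 1001 → error at position 9.
Flip position 9: 111110111001101 → 111110110001101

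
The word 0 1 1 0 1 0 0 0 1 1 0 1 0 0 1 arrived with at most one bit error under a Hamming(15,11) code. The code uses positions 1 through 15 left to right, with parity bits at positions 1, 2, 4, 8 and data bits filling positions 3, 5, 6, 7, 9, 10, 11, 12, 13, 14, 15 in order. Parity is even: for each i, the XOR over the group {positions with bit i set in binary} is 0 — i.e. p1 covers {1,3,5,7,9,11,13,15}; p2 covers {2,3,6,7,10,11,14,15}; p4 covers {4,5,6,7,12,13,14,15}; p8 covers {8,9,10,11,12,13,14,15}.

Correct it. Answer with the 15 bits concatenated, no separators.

s1 (pos 1,3,5,7,9,11,13,15): 0⊕1⊕1⊕0⊕1⊕0⊕0⊕1 = 0
s2 (pos 2,3,6,7,10,11,14,15): 1⊕1⊕0⊕0⊕1⊕0⊕0⊕1 = 0
s4 (pos 4,5,6,7,12,13,14,15): 0⊕1⊕0⊕0⊕1⊕0⊕0⊕1 = 1
s8 (pos 8,9,10,11,12,13,14,15): 0⊕1⊕1⊕0⊕1⊕0⊕0⊕1 = 0
Syndrome s8…s1 = 0100 → error at position 4.
Flip position 4: 011010001101001 → 011110001101001

011110001101001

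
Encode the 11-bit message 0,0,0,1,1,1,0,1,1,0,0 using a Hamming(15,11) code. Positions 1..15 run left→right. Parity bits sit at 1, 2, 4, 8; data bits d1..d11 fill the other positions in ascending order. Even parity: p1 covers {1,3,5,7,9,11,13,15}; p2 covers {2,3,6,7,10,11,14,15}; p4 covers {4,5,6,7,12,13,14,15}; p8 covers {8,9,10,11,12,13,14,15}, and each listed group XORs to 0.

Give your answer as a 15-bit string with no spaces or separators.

Place data at non-parity positions: p1 p2 0 p4 0 0 1 p8 1 1 0 1 1 0 0
p1 (pos 1,3,5,7,9,11,13,15): XOR of data positions = 0⊕0⊕1⊕1⊕0⊕1⊕0 = 1
p2 (pos 2,3,6,7,10,11,14,15): XOR of data positions = 0⊕0⊕1⊕1⊕0⊕0⊕0 = 0
p4 (pos 4,5,6,7,12,13,14,15): XOR of data positions = 0⊕0⊕1⊕1⊕1⊕0⊕0 = 1
p8 (pos 8,9,10,11,12,13,14,15): XOR of data positions = 1⊕1⊕0⊕1⊕1⊕0⊕0 = 0
Codeword: 100100101101100

100100101101100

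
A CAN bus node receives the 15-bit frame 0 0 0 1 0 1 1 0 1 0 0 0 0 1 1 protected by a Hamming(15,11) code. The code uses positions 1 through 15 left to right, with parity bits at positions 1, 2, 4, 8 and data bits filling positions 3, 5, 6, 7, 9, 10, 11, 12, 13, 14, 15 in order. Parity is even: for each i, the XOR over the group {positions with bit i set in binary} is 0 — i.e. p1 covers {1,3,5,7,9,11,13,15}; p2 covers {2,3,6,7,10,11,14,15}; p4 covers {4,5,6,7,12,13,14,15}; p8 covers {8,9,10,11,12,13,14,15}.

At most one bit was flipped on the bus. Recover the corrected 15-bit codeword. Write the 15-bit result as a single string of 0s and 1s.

s1 (pos 1,3,5,7,9,11,13,15): 0⊕0⊕0⊕1⊕1⊕0⊕0⊕1 = 1
s2 (pos 2,3,6,7,10,11,14,15): 0⊕0⊕1⊕1⊕0⊕0⊕1⊕1 = 0
s4 (pos 4,5,6,7,12,13,14,15): 1⊕0⊕1⊕1⊕0⊕0⊕1⊕1 = 1
s8 (pos 8,9,10,11,12,13,14,15): 0⊕1⊕0⊕0⊕0⊕0⊕1⊕1 = 1
Syndrome s8…s1 = 1101 → error at position 13.
Flip position 13: 000101101000011 → 000101101000111

000101101000111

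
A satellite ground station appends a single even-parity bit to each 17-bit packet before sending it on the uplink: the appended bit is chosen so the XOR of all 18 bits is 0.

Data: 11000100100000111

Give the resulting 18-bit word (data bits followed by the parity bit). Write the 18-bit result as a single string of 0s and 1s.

XOR of the 17 data bits: 1⊕1⊕0⊕0⊕0⊕1⊕0⊕0⊕1⊕0⊕0⊕0⊕0⊕0⊕1⊕1⊕1 = 1
Parity bit = 1 (so all 18 bits XOR to 0).

110001001000001111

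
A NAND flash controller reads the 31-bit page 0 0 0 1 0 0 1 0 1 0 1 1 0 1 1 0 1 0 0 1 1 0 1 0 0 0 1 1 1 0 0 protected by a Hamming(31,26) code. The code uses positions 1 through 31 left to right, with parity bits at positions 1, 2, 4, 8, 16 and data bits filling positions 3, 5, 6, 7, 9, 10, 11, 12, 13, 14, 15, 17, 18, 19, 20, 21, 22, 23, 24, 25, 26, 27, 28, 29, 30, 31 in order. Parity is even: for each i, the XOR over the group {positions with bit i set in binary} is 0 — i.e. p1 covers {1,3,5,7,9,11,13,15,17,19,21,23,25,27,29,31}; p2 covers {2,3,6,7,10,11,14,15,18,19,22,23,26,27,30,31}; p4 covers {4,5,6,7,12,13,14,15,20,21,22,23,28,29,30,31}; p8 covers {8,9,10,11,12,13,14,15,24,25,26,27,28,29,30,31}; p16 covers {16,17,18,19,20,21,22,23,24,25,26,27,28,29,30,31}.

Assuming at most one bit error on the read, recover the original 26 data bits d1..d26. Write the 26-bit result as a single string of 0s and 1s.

00011011011000110100011100

s1 (pos 1,3,5,7,9,11,13,15,17,19,21,23,25,27,29,31): 0⊕0⊕0⊕1⊕1⊕1⊕0⊕1⊕1⊕0⊕1⊕1⊕0⊕1⊕1⊕0 = 1
s2 (pos 2,3,6,7,10,11,14,15,18,19,22,23,26,27,30,31): 0⊕0⊕0⊕1⊕0⊕1⊕1⊕1⊕0⊕0⊕0⊕1⊕0⊕1⊕0⊕0 = 0
s4 (pos 4,5,6,7,12,13,14,15,20,21,22,23,28,29,30,31): 1⊕0⊕0⊕1⊕1⊕0⊕1⊕1⊕1⊕1⊕0⊕1⊕1⊕1⊕0⊕0 = 0
s8 (pos 8,9,10,11,12,13,14,15,24,25,26,27,28,29,30,31): 0⊕1⊕0⊕1⊕1⊕0⊕1⊕1⊕0⊕0⊕0⊕1⊕1⊕1⊕0⊕0 = 0
s16 (pos 16,17,18,19,20,21,22,23,24,25,26,27,28,29,30,31): 0⊕1⊕0⊕0⊕1⊕1⊕0⊕1⊕0⊕0⊕0⊕1⊕1⊕1⊕0⊕0 = 1
Syndrome s16…s1 = 10001 → error at position 17.
Flip position 17: 0001001010110110100110100011100 → 0001001010110110000110100011100
Read data bits from positions 3,5,6,7,9,10,11,12,13,14,15,17,18,19,20,21,22,23,24,25,26,27,28,29,30,31: 00011011011000110100011100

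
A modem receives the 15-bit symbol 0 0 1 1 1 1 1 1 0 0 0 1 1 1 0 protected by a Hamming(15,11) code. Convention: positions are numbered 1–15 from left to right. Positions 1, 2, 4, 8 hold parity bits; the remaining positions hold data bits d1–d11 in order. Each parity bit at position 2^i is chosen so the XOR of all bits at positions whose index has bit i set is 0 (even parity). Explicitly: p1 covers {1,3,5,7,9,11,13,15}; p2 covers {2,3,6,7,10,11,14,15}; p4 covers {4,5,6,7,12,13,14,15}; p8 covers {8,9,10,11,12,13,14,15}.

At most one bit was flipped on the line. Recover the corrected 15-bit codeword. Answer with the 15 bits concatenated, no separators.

s1 (pos 1,3,5,7,9,11,13,15): 0⊕1⊕1⊕1⊕0⊕0⊕1⊕0 = 0
s2 (pos 2,3,6,7,10,11,14,15): 0⊕1⊕1⊕1⊕0⊕0⊕1⊕0 = 0
s4 (pos 4,5,6,7,12,13,14,15): 1⊕1⊕1⊕1⊕1⊕1⊕1⊕0 = 1
s8 (pos 8,9,10,11,12,13,14,15): 1⊕0⊕0⊕0⊕1⊕1⊕1⊕0 = 0
Syndrome s8…s1 = 0100 → error at position 4.
Flip position 4: 001111110001110 → 001011110001110

001011110001110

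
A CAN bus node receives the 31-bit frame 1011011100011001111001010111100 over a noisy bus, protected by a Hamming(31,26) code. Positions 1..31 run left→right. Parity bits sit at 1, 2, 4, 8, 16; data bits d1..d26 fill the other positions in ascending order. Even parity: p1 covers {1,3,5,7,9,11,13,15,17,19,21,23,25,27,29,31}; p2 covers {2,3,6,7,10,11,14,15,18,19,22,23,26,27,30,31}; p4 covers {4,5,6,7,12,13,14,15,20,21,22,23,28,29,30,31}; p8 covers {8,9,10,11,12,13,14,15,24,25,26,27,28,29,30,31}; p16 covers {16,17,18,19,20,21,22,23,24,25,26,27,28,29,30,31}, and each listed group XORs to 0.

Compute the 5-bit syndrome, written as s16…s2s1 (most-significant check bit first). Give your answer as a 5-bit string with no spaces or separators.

00000

s1 (pos 1,3,5,7,9,11,13,15,17,19,21,23,25,27,29,31): 1⊕1⊕0⊕1⊕0⊕0⊕1⊕0⊕1⊕1⊕0⊕0⊕0⊕1⊕1⊕0 = 0
s2 (pos 2,3,6,7,10,11,14,15,18,19,22,23,26,27,30,31): 0⊕1⊕1⊕1⊕0⊕0⊕0⊕0⊕1⊕1⊕1⊕0⊕1⊕1⊕0⊕0 = 0
s4 (pos 4,5,6,7,12,13,14,15,20,21,22,23,28,29,30,31): 1⊕0⊕1⊕1⊕1⊕1⊕0⊕0⊕0⊕0⊕1⊕0⊕1⊕1⊕0⊕0 = 0
s8 (pos 8,9,10,11,12,13,14,15,24,25,26,27,28,29,30,31): 1⊕0⊕0⊕0⊕1⊕1⊕0⊕0⊕1⊕0⊕1⊕1⊕1⊕1⊕0⊕0 = 0
s16 (pos 16,17,18,19,20,21,22,23,24,25,26,27,28,29,30,31): 1⊕1⊕1⊕1⊕0⊕0⊕1⊕0⊕1⊕0⊕1⊕1⊕1⊕1⊕0⊕0 = 0
Syndrome s16…s1 = 00000 → no error.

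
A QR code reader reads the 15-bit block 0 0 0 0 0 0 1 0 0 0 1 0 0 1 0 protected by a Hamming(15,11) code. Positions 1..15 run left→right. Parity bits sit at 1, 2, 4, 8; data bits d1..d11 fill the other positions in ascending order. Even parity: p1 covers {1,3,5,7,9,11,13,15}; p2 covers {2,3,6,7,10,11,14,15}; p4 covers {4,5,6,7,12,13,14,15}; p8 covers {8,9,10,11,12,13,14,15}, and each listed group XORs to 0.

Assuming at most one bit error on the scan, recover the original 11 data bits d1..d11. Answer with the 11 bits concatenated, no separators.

00010010010

s1 (pos 1,3,5,7,9,11,13,15): 0⊕0⊕0⊕1⊕0⊕1⊕0⊕0 = 0
s2 (pos 2,3,6,7,10,11,14,15): 0⊕0⊕0⊕1⊕0⊕1⊕1⊕0 = 1
s4 (pos 4,5,6,7,12,13,14,15): 0⊕0⊕0⊕1⊕0⊕0⊕1⊕0 = 0
s8 (pos 8,9,10,11,12,13,14,15): 0⊕0⊕0⊕1⊕0⊕0⊕1⊕0 = 0
Syndrome s8…s1 = 0010 → error at position 2.
Flip position 2: 000000100010010 → 010000100010010
Read data bits from positions 3,5,6,7,9,10,11,12,13,14,15: 00010010010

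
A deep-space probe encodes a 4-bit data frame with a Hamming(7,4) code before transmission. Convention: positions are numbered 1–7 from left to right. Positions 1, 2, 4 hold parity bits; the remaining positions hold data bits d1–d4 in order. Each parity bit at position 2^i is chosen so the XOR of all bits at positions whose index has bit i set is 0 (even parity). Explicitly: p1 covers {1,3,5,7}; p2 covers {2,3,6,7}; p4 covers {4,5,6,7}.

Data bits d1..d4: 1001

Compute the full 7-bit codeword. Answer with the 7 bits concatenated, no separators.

Place data at non-parity positions: p1 p2 1 p4 0 0 1
p1 (pos 1,3,5,7): XOR of data positions = 1⊕0⊕1 = 0
p2 (pos 2,3,6,7): XOR of data positions = 1⊕0⊕1 = 0
p4 (pos 4,5,6,7): XOR of data positions = 0⊕0⊕1 = 1
Codeword: 0011001

0011001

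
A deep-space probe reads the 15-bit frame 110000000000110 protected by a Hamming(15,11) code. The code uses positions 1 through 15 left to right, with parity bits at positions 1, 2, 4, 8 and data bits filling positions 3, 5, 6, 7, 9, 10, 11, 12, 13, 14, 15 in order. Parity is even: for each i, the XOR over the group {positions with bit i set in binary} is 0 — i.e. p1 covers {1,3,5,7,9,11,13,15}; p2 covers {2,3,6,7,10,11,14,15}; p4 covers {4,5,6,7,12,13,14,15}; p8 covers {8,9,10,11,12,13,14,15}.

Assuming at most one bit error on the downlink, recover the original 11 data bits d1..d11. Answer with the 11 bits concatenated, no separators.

s1 (pos 1,3,5,7,9,11,13,15): 1⊕0⊕0⊕0⊕0⊕0⊕1⊕0 = 0
s2 (pos 2,3,6,7,10,11,14,15): 1⊕0⊕0⊕0⊕0⊕0⊕1⊕0 = 0
s4 (pos 4,5,6,7,12,13,14,15): 0⊕0⊕0⊕0⊕0⊕1⊕1⊕0 = 0
s8 (pos 8,9,10,11,12,13,14,15): 0⊕0⊕0⊕0⊕0⊕1⊕1⊕0 = 0
Syndrome s8…s1 = 0000 → no error.
Read data bits from positions 3,5,6,7,9,10,11,12,13,14,15: 00000000110

00000000110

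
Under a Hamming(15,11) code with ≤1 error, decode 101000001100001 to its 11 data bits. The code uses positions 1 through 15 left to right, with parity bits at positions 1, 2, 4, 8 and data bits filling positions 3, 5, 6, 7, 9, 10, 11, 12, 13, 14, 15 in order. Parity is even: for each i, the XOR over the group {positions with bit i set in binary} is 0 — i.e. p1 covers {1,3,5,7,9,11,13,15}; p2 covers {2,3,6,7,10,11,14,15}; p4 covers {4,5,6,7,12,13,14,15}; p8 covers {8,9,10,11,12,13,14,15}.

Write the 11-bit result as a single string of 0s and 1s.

10001100011

s1 (pos 1,3,5,7,9,11,13,15): 1⊕1⊕0⊕0⊕1⊕0⊕0⊕1 = 0
s2 (pos 2,3,6,7,10,11,14,15): 0⊕1⊕0⊕0⊕1⊕0⊕0⊕1 = 1
s4 (pos 4,5,6,7,12,13,14,15): 0⊕0⊕0⊕0⊕0⊕0⊕0⊕1 = 1
s8 (pos 8,9,10,11,12,13,14,15): 0⊕1⊕1⊕0⊕0⊕0⊕0⊕1 = 1
Syndrome s8…s1 = 1110 → error at position 14.
Flip position 14: 101000001100001 → 101000001100011
Read data bits from positions 3,5,6,7,9,10,11,12,13,14,15: 10001100011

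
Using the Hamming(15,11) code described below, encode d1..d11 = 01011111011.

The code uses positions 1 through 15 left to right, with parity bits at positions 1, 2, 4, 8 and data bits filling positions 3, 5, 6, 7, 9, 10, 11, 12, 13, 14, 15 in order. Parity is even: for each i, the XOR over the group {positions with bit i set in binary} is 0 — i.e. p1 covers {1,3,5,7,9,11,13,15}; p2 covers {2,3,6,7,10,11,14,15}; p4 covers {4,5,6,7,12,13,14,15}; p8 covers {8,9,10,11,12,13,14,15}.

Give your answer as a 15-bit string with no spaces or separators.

Place data at non-parity positions: p1 p2 0 p4 1 0 1 p8 1 1 1 1 0 1 1
p1 (pos 1,3,5,7,9,11,13,15): XOR of data positions = 0⊕1⊕1⊕1⊕1⊕0⊕1 = 1
p2 (pos 2,3,6,7,10,11,14,15): XOR of data positions = 0⊕0⊕1⊕1⊕1⊕1⊕1 = 1
p4 (pos 4,5,6,7,12,13,14,15): XOR of data positions = 1⊕0⊕1⊕1⊕0⊕1⊕1 = 1
p8 (pos 8,9,10,11,12,13,14,15): XOR of data positions = 1⊕1⊕1⊕1⊕0⊕1⊕1 = 0
Codeword: 110110101111011

110110101111011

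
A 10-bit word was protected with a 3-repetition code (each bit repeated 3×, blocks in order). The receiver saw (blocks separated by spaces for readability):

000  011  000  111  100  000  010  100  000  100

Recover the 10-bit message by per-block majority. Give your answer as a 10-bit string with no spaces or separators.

0101000000

Block 1 (000): 0 ones → 0
Block 2 (011): 2 ones → 1
Block 3 (000): 0 ones → 0
Block 4 (111): 3 ones → 1
Block 5 (100): 1 one → 0
Block 6 (000): 0 ones → 0
Block 7 (010): 1 one → 0
Block 8 (100): 1 one → 0
Block 9 (000): 0 ones → 0
Block 10 (100): 1 one → 0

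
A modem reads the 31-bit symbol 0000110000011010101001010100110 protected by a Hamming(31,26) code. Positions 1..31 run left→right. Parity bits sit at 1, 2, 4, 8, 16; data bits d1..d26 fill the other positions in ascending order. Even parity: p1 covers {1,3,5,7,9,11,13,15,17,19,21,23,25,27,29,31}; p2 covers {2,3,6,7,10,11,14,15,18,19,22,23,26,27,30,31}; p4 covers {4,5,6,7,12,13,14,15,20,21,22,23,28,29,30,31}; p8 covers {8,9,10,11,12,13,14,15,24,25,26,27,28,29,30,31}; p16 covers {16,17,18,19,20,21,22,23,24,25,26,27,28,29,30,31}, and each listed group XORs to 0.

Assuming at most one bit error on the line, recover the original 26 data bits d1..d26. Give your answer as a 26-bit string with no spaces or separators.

s1 (pos 1,3,5,7,9,11,13,15,17,19,21,23,25,27,29,31): 0⊕0⊕1⊕0⊕0⊕0⊕1⊕1⊕1⊕1⊕0⊕0⊕0⊕0⊕1⊕0 = 0
s2 (pos 2,3,6,7,10,11,14,15,18,19,22,23,26,27,30,31): 0⊕0⊕1⊕0⊕0⊕0⊕0⊕1⊕0⊕1⊕1⊕0⊕1⊕0⊕1⊕0 = 0
s4 (pos 4,5,6,7,12,13,14,15,20,21,22,23,28,29,30,31): 0⊕1⊕1⊕0⊕1⊕1⊕0⊕1⊕0⊕0⊕1⊕0⊕0⊕1⊕1⊕0 = 0
s8 (pos 8,9,10,11,12,13,14,15,24,25,26,27,28,29,30,31): 0⊕0⊕0⊕0⊕1⊕1⊕0⊕1⊕1⊕0⊕1⊕0⊕0⊕1⊕1⊕0 = 1
s16 (pos 16,17,18,19,20,21,22,23,24,25,26,27,28,29,30,31): 0⊕1⊕0⊕1⊕0⊕0⊕1⊕0⊕1⊕0⊕1⊕0⊕0⊕1⊕1⊕0 = 1
Syndrome s16…s1 = 11000 → error at position 24.
Flip position 24: 0000110000011010101001010100110 → 0000110000011010101001000100110
Read data bits from positions 3,5,6,7,9,10,11,12,13,14,15,17,18,19,20,21,22,23,24,25,26,27,28,29,30,31: 01100001101101001000100110

01100001101101001000100110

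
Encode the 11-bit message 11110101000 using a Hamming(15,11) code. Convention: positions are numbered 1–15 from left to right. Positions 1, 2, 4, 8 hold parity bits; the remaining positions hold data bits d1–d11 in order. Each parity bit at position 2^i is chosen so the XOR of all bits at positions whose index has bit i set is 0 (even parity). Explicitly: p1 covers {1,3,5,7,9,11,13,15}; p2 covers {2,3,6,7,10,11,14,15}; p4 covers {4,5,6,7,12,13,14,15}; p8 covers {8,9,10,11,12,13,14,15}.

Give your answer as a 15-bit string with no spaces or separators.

Place data at non-parity positions: p1 p2 1 p4 1 1 1 p8 0 1 0 1 0 0 0
p1 (pos 1,3,5,7,9,11,13,15): XOR of data positions = 1⊕1⊕1⊕0⊕0⊕0⊕0 = 1
p2 (pos 2,3,6,7,10,11,14,15): XOR of data positions = 1⊕1⊕1⊕1⊕0⊕0⊕0 = 0
p4 (pos 4,5,6,7,12,13,14,15): XOR of data positions = 1⊕1⊕1⊕1⊕0⊕0⊕0 = 0
p8 (pos 8,9,10,11,12,13,14,15): XOR of data positions = 0⊕1⊕0⊕1⊕0⊕0⊕0 = 0
Codeword: 101011100101000

101011100101000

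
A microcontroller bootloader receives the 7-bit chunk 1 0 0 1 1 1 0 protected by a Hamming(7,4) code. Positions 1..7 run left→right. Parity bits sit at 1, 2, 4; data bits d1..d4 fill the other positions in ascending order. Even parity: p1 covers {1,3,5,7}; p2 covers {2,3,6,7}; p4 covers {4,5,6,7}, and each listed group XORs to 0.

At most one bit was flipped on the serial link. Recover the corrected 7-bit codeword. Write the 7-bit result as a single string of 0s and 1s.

s1 (pos 1,3,5,7): 1⊕0⊕1⊕0 = 0
s2 (pos 2,3,6,7): 0⊕0⊕1⊕0 = 1
s4 (pos 4,5,6,7): 1⊕1⊕1⊕0 = 1
Syndrome s4…s1 = 110 → error at position 6.
Flip position 6: 1001110 → 1001100

1001100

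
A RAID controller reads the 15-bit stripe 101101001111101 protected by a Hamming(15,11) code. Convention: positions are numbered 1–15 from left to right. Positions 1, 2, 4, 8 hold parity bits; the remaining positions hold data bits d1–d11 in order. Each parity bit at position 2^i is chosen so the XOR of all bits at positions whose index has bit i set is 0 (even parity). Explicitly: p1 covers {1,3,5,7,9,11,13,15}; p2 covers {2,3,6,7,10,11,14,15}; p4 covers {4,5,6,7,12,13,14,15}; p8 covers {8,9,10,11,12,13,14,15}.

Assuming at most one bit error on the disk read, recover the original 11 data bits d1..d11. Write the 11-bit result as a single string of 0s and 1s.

s1 (pos 1,3,5,7,9,11,13,15): 1⊕1⊕0⊕0⊕1⊕1⊕1⊕1 = 0
s2 (pos 2,3,6,7,10,11,14,15): 0⊕1⊕1⊕0⊕1⊕1⊕0⊕1 = 1
s4 (pos 4,5,6,7,12,13,14,15): 1⊕0⊕1⊕0⊕1⊕1⊕0⊕1 = 1
s8 (pos 8,9,10,11,12,13,14,15): 0⊕1⊕1⊕1⊕1⊕1⊕0⊕1 = 0
Syndrome s8…s1 = 0110 → error at position 6.
Flip position 6: 101101001111101 → 101100001111101
Read data bits from positions 3,5,6,7,9,10,11,12,13,14,15: 10001111101

10001111101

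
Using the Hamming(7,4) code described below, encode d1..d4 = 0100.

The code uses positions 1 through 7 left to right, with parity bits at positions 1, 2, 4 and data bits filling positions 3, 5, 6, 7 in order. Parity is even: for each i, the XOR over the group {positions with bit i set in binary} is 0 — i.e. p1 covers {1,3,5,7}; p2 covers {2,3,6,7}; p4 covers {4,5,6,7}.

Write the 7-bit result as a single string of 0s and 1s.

Place data at non-parity positions: p1 p2 0 p4 1 0 0
p1 (pos 1,3,5,7): XOR of data positions = 0⊕1⊕0 = 1
p2 (pos 2,3,6,7): XOR of data positions = 0⊕0⊕0 = 0
p4 (pos 4,5,6,7): XOR of data positions = 1⊕0⊕0 = 1
Codeword: 1001100

1001100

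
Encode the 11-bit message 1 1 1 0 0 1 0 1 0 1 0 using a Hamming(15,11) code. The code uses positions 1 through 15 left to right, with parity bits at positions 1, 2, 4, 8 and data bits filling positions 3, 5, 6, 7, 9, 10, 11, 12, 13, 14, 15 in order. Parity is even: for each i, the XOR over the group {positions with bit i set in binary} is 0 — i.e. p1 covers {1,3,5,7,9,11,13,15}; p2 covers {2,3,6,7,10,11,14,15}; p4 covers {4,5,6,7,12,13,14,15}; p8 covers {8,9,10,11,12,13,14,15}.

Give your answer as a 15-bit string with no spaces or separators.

001011010101010

Place data at non-parity positions: p1 p2 1 p4 1 1 0 p8 0 1 0 1 0 1 0
p1 (pos 1,3,5,7,9,11,13,15): XOR of data positions = 1⊕1⊕0⊕0⊕0⊕0⊕0 = 0
p2 (pos 2,3,6,7,10,11,14,15): XOR of data positions = 1⊕1⊕0⊕1⊕0⊕1⊕0 = 0
p4 (pos 4,5,6,7,12,13,14,15): XOR of data positions = 1⊕1⊕0⊕1⊕0⊕1⊕0 = 0
p8 (pos 8,9,10,11,12,13,14,15): XOR of data positions = 0⊕1⊕0⊕1⊕0⊕1⊕0 = 1
Codeword: 001011010101010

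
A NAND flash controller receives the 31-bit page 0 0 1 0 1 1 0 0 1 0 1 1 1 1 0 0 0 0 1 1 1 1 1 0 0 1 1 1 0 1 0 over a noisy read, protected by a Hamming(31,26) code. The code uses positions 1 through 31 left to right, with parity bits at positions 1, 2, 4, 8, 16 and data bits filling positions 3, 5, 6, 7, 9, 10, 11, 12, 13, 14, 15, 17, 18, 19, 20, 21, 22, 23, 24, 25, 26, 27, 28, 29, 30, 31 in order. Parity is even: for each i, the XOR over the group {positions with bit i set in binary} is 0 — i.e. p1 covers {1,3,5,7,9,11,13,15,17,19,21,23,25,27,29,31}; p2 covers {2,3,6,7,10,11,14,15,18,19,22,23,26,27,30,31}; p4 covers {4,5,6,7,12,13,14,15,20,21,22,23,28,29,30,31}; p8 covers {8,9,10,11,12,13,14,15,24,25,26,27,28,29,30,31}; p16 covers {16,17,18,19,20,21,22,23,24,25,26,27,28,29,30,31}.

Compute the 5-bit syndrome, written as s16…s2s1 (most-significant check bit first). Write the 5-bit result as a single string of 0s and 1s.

s1 (pos 1,3,5,7,9,11,13,15,17,19,21,23,25,27,29,31): 0⊕1⊕1⊕0⊕1⊕1⊕1⊕0⊕0⊕1⊕1⊕1⊕0⊕1⊕0⊕0 = 1
s2 (pos 2,3,6,7,10,11,14,15,18,19,22,23,26,27,30,31): 0⊕1⊕1⊕0⊕0⊕1⊕1⊕0⊕0⊕1⊕1⊕1⊕1⊕1⊕1⊕0 = 0
s4 (pos 4,5,6,7,12,13,14,15,20,21,22,23,28,29,30,31): 0⊕1⊕1⊕0⊕1⊕1⊕1⊕0⊕1⊕1⊕1⊕1⊕1⊕0⊕1⊕0 = 1
s8 (pos 8,9,10,11,12,13,14,15,24,25,26,27,28,29,30,31): 0⊕1⊕0⊕1⊕1⊕1⊕1⊕0⊕0⊕0⊕1⊕1⊕1⊕0⊕1⊕0 = 1
s16 (pos 16,17,18,19,20,21,22,23,24,25,26,27,28,29,30,31): 0⊕0⊕0⊕1⊕1⊕1⊕1⊕1⊕0⊕0⊕1⊕1⊕1⊕0⊕1⊕0 = 1
Syndrome s16…s1 = 11101 → error at position 29.

11101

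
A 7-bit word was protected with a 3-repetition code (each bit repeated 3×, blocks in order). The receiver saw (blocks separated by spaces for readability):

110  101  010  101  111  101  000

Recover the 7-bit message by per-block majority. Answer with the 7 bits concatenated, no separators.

1101110

Block 1 (110): 2 ones → 1
Block 2 (101): 2 ones → 1
Block 3 (010): 1 one → 0
Block 4 (101): 2 ones → 1
Block 5 (111): 3 ones → 1
Block 6 (101): 2 ones → 1
Block 7 (000): 0 ones → 0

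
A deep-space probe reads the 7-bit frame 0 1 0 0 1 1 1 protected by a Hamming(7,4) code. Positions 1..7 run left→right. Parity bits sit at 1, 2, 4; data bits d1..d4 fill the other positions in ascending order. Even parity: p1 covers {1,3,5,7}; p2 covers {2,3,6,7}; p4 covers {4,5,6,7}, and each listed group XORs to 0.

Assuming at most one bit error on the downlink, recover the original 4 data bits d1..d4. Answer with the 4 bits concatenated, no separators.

s1 (pos 1,3,5,7): 0⊕0⊕1⊕1 = 0
s2 (pos 2,3,6,7): 1⊕0⊕1⊕1 = 1
s4 (pos 4,5,6,7): 0⊕1⊕1⊕1 = 1
Syndrome s4…s1 = 110 → error at position 6.
Flip position 6: 0100111 → 0100101
Read data bits from positions 3,5,6,7: 0101

0101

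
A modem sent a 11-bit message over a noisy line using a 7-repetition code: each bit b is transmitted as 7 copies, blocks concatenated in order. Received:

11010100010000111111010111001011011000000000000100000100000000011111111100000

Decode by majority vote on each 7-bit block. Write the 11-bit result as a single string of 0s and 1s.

10111000010

Block 1 (1101010): 4 ones → 1
Block 2 (0010000): 1 one → 0
Block 3 (1111110): 6 ones → 1
Block 4 (1011100): 4 ones → 1
Block 5 (1011011): 5 ones → 1
Block 6 (0000000): 0 ones → 0
Block 7 (0000010): 1 one → 0
Block 8 (0000100): 1 one → 0
Block 9 (0000000): 0 ones → 0
Block 10 (1111111): 7 ones → 1
Block 11 (1100000): 2 ones → 0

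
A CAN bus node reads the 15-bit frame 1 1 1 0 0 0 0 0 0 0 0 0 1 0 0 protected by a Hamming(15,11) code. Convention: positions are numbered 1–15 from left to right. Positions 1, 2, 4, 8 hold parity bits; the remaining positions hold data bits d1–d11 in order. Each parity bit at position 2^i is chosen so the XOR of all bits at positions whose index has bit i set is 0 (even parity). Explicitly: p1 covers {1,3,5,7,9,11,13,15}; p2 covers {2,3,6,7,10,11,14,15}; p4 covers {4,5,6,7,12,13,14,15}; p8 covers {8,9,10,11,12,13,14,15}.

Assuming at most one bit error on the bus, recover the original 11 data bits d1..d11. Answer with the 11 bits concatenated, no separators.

10000000000

s1 (pos 1,3,5,7,9,11,13,15): 1⊕1⊕0⊕0⊕0⊕0⊕1⊕0 = 1
s2 (pos 2,3,6,7,10,11,14,15): 1⊕1⊕0⊕0⊕0⊕0⊕0⊕0 = 0
s4 (pos 4,5,6,7,12,13,14,15): 0⊕0⊕0⊕0⊕0⊕1⊕0⊕0 = 1
s8 (pos 8,9,10,11,12,13,14,15): 0⊕0⊕0⊕0⊕0⊕1⊕0⊕0 = 1
Syndrome s8…s1 = 1101 → error at position 13.
Flip position 13: 111000000000100 → 111000000000000
Read data bits from positions 3,5,6,7,9,10,11,12,13,14,15: 10000000000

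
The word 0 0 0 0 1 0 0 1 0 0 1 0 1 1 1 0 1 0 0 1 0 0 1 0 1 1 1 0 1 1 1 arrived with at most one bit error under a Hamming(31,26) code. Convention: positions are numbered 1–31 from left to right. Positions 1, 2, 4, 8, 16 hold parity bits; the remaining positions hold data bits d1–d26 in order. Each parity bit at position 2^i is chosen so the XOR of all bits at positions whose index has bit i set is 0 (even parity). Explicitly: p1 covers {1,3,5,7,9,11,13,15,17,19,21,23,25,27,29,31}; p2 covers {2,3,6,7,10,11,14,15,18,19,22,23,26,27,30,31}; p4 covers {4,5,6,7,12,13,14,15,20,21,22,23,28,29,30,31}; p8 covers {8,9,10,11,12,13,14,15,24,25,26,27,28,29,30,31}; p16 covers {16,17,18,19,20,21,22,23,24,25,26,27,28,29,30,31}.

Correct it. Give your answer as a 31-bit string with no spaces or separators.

0000100100101110100100101111111

s1 (pos 1,3,5,7,9,11,13,15,17,19,21,23,25,27,29,31): 0⊕0⊕1⊕0⊕0⊕1⊕1⊕1⊕1⊕0⊕0⊕1⊕1⊕1⊕1⊕1 = 0
s2 (pos 2,3,6,7,10,11,14,15,18,19,22,23,26,27,30,31): 0⊕0⊕0⊕0⊕0⊕1⊕1⊕1⊕0⊕0⊕0⊕1⊕1⊕1⊕1⊕1 = 0
s4 (pos 4,5,6,7,12,13,14,15,20,21,22,23,28,29,30,31): 0⊕1⊕0⊕0⊕0⊕1⊕1⊕1⊕1⊕0⊕0⊕1⊕0⊕1⊕1⊕1 = 1
s8 (pos 8,9,10,11,12,13,14,15,24,25,26,27,28,29,30,31): 1⊕0⊕0⊕1⊕0⊕1⊕1⊕1⊕0⊕1⊕1⊕1⊕0⊕1⊕1⊕1 = 1
s16 (pos 16,17,18,19,20,21,22,23,24,25,26,27,28,29,30,31): 0⊕1⊕0⊕0⊕1⊕0⊕0⊕1⊕0⊕1⊕1⊕1⊕0⊕1⊕1⊕1 = 1
Syndrome s16…s1 = 11100 → error at position 28.
Flip position 28: 0000100100101110100100101110111 → 0000100100101110100100101111111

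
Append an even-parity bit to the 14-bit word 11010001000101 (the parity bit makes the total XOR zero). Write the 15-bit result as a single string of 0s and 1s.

XOR of the 14 data bits: 1⊕1⊕0⊕1⊕0⊕0⊕0⊕1⊕0⊕0⊕0⊕1⊕0⊕1 = 0
Parity bit = 0 (so all 15 bits XOR to 0).

110100010001010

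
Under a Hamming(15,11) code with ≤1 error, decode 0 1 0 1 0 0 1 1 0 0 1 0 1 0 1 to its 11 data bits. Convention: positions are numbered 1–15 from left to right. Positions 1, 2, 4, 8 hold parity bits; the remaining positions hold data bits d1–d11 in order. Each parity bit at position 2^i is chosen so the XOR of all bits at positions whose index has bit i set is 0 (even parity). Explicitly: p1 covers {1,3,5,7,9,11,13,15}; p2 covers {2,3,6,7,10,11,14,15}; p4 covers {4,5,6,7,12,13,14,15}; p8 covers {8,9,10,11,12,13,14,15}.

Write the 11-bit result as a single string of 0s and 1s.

00010010101

s1 (pos 1,3,5,7,9,11,13,15): 0⊕0⊕0⊕1⊕0⊕1⊕1⊕1 = 0
s2 (pos 2,3,6,7,10,11,14,15): 1⊕0⊕0⊕1⊕0⊕1⊕0⊕1 = 0
s4 (pos 4,5,6,7,12,13,14,15): 1⊕0⊕0⊕1⊕0⊕1⊕0⊕1 = 0
s8 (pos 8,9,10,11,12,13,14,15): 1⊕0⊕0⊕1⊕0⊕1⊕0⊕1 = 0
Syndrome s8…s1 = 0000 → no error.
Read data bits from positions 3,5,6,7,9,10,11,12,13,14,15: 00010010101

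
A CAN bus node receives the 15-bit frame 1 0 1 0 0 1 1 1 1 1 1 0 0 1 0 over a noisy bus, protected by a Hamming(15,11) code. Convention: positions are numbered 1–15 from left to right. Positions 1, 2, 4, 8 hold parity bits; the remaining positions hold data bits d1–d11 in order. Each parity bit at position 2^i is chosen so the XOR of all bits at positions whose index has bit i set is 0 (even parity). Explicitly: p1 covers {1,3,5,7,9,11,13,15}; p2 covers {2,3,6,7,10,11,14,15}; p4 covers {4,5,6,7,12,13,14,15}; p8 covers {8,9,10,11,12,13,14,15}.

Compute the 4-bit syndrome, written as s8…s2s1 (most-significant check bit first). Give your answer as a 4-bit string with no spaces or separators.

s1 (pos 1,3,5,7,9,11,13,15): 1⊕1⊕0⊕1⊕1⊕1⊕0⊕0 = 1
s2 (pos 2,3,6,7,10,11,14,15): 0⊕1⊕1⊕1⊕1⊕1⊕1⊕0 = 0
s4 (pos 4,5,6,7,12,13,14,15): 0⊕0⊕1⊕1⊕0⊕0⊕1⊕0 = 1
s8 (pos 8,9,10,11,12,13,14,15): 1⊕1⊕1⊕1⊕0⊕0⊕1⊕0 = 1
Syndrome s8…s1 = 1101 → error at position 13.

1101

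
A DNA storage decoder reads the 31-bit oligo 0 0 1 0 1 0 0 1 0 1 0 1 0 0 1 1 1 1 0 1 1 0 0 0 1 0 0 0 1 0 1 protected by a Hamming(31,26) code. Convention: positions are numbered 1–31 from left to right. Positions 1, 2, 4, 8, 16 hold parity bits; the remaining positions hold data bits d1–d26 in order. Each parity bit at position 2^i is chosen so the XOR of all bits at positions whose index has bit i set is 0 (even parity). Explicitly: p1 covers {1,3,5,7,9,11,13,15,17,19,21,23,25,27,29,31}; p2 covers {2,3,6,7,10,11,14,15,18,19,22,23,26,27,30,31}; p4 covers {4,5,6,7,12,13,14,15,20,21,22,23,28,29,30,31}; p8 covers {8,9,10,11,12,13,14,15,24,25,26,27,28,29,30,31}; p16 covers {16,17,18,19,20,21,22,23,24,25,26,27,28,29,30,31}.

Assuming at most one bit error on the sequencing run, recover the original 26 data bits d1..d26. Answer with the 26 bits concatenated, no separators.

11000101011110110001000101

s1 (pos 1,3,5,7,9,11,13,15,17,19,21,23,25,27,29,31): 0⊕1⊕1⊕0⊕0⊕0⊕0⊕1⊕1⊕0⊕1⊕0⊕1⊕0⊕1⊕1 = 0
s2 (pos 2,3,6,7,10,11,14,15,18,19,22,23,26,27,30,31): 0⊕1⊕0⊕0⊕1⊕0⊕0⊕1⊕1⊕0⊕0⊕0⊕0⊕0⊕0⊕1 = 1
s4 (pos 4,5,6,7,12,13,14,15,20,21,22,23,28,29,30,31): 0⊕1⊕0⊕0⊕1⊕0⊕0⊕1⊕1⊕1⊕0⊕0⊕0⊕1⊕0⊕1 = 1
s8 (pos 8,9,10,11,12,13,14,15,24,25,26,27,28,29,30,31): 1⊕0⊕1⊕0⊕1⊕0⊕0⊕1⊕0⊕1⊕0⊕0⊕0⊕1⊕0⊕1 = 1
s16 (pos 16,17,18,19,20,21,22,23,24,25,26,27,28,29,30,31): 1⊕1⊕1⊕0⊕1⊕1⊕0⊕0⊕0⊕1⊕0⊕0⊕0⊕1⊕0⊕1 = 0
Syndrome s16…s1 = 01110 → error at position 14.
Flip position 14: 0010100101010011110110001000101 → 0010100101010111110110001000101
Read data bits from positions 3,5,6,7,9,10,11,12,13,14,15,17,18,19,20,21,22,23,24,25,26,27,28,29,30,31: 11000101011110110001000101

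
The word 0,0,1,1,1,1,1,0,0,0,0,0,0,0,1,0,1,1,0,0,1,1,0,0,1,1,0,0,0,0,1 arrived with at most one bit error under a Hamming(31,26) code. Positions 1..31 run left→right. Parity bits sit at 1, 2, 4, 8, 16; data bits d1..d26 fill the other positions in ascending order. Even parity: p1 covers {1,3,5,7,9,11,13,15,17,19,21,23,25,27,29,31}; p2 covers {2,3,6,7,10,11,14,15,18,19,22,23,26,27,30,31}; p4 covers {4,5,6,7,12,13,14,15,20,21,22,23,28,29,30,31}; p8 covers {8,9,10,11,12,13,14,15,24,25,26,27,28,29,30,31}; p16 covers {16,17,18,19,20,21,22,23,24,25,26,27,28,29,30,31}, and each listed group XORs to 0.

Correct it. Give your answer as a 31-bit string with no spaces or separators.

s1 (pos 1,3,5,7,9,11,13,15,17,19,21,23,25,27,29,31): 0⊕1⊕1⊕1⊕0⊕0⊕0⊕1⊕1⊕0⊕1⊕0⊕1⊕0⊕0⊕1 = 0
s2 (pos 2,3,6,7,10,11,14,15,18,19,22,23,26,27,30,31): 0⊕1⊕1⊕1⊕0⊕0⊕0⊕1⊕1⊕0⊕1⊕0⊕1⊕0⊕0⊕1 = 0
s4 (pos 4,5,6,7,12,13,14,15,20,21,22,23,28,29,30,31): 1⊕1⊕1⊕1⊕0⊕0⊕0⊕1⊕0⊕1⊕1⊕0⊕0⊕0⊕0⊕1 = 0
s8 (pos 8,9,10,11,12,13,14,15,24,25,26,27,28,29,30,31): 0⊕0⊕0⊕0⊕0⊕0⊕0⊕1⊕0⊕1⊕1⊕0⊕0⊕0⊕0⊕1 = 0
s16 (pos 16,17,18,19,20,21,22,23,24,25,26,27,28,29,30,31): 0⊕1⊕1⊕0⊕0⊕1⊕1⊕0⊕0⊕1⊕1⊕0⊕0⊕0⊕0⊕1 = 1
Syndrome s16…s1 = 10000 → error at position 16.
Flip position 16: 0011111000000010110011001100001 → 0011111000000011110011001100001

0011111000000011110011001100001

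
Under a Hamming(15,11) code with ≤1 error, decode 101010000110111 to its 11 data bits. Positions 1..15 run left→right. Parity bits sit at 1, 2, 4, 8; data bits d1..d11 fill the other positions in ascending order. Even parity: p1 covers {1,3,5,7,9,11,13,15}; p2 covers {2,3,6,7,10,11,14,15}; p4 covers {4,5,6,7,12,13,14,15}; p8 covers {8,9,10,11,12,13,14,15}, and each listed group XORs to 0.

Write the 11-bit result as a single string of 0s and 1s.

11000010111

s1 (pos 1,3,5,7,9,11,13,15): 1⊕1⊕1⊕0⊕0⊕1⊕1⊕1 = 0
s2 (pos 2,3,6,7,10,11,14,15): 0⊕1⊕0⊕0⊕1⊕1⊕1⊕1 = 1
s4 (pos 4,5,6,7,12,13,14,15): 0⊕1⊕0⊕0⊕0⊕1⊕1⊕1 = 0
s8 (pos 8,9,10,11,12,13,14,15): 0⊕0⊕1⊕1⊕0⊕1⊕1⊕1 = 1
Syndrome s8…s1 = 1010 → error at position 10.
Flip position 10: 101010000110111 → 101010000010111
Read data bits from positions 3,5,6,7,9,10,11,12,13,14,15: 11000010111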